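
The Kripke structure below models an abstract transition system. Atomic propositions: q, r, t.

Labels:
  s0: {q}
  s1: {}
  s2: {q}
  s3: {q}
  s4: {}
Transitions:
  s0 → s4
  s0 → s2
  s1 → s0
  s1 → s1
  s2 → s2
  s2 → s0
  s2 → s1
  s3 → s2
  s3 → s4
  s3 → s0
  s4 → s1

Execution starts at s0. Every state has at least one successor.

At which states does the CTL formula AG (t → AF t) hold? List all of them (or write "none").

States satisfying t → AF t: {s0, s1, s2, s3, s4}.
States satisfying AG (t → AF t): {s0, s1, s2, s3, s4}.

{s0, s1, s2, s3, s4}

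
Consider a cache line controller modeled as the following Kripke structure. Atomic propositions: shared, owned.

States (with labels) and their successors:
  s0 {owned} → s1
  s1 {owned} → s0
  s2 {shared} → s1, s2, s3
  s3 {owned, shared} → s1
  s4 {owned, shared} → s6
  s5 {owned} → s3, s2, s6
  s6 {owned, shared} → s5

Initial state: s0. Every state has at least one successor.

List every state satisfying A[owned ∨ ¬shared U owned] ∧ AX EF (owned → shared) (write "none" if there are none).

{s4, s5, s6}

States satisfying owned ∨ ¬shared: {s0, s1, s3, s4, s5, s6}.
States satisfying owned: {s0, s1, s3, s4, s5, s6}.
States satisfying A[owned ∨ ¬shared U owned]: {s0, s1, s3, s4, s5, s6}.
States satisfying EF (owned → shared): {s2, s3, s4, s5, s6}.
States satisfying AX EF (owned → shared): {s4, s5, s6}.
States satisfying A[owned ∨ ¬shared U owned] ∧ AX EF (owned → shared): {s4, s5, s6}.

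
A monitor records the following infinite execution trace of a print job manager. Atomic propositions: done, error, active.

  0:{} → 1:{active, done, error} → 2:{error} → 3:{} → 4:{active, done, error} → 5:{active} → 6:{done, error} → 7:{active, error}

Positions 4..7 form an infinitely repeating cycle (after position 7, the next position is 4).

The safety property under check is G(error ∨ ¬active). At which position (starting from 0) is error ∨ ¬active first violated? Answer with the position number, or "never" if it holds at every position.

5

Check error ∨ ¬active at each position in order: 0 ✓, 1 ✓, 2 ✓, 3 ✓, 4 ✓.
At position 5 the labels are {active}, so error ∨ ¬active is false there. This is the first violation.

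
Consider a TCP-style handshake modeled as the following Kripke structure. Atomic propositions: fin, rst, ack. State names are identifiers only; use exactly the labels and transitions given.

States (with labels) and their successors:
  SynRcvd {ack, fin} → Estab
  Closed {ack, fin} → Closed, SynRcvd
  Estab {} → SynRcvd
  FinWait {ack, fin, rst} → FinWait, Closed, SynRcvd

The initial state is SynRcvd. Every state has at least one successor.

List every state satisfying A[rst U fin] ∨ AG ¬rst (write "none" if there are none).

States satisfying rst: {FinWait}.
States satisfying fin: {SynRcvd, Closed, FinWait}.
States satisfying A[rst U fin]: {SynRcvd, Closed, FinWait}.
States satisfying ¬rst: {SynRcvd, Closed, Estab}.
States satisfying AG ¬rst: {SynRcvd, Closed, Estab}.
States satisfying A[rst U fin] ∨ AG ¬rst: {SynRcvd, Closed, Estab, FinWait}.

{SynRcvd, Closed, Estab, FinWait}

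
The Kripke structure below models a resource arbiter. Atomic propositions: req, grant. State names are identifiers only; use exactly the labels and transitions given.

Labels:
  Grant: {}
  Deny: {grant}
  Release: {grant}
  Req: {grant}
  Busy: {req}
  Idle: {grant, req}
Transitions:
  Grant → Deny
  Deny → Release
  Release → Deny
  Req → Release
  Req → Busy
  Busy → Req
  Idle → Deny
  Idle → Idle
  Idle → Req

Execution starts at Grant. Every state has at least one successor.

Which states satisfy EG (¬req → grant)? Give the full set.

{Deny, Release, Req, Busy, Idle}

States satisfying ¬req → grant: {Deny, Release, Req, Busy, Idle}.
States satisfying EG (¬req → grant): {Deny, Release, Req, Busy, Idle}.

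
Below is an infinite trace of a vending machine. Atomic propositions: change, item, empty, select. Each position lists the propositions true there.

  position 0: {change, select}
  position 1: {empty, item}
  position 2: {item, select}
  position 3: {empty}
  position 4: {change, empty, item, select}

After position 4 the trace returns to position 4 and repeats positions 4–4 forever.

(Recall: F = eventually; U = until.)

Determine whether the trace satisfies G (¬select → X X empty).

¬select → X X empty holds at every position 0..4, and those are all positions ever visited, so G (¬select → X X empty) holds.
Positions where ¬select holds: 1, 3.
Check X X empty at each: 1→ok, 3→ok.

Yes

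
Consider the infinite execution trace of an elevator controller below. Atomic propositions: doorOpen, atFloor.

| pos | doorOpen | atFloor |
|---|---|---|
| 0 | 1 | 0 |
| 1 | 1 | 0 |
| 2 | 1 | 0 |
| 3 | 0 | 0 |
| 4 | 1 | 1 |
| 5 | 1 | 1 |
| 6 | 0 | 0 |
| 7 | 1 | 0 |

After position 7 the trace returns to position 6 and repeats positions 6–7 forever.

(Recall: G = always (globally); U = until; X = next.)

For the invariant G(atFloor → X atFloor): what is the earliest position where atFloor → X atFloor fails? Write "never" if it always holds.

5

Check atFloor → X atFloor at each position in order: 0 ✓, 1 ✓, 2 ✓, 3 ✓, 4 ✓.
At position 5 the labels are {atFloor, doorOpen} and the next position 6 has {}, so atFloor → X atFloor is false there. This is the first violation.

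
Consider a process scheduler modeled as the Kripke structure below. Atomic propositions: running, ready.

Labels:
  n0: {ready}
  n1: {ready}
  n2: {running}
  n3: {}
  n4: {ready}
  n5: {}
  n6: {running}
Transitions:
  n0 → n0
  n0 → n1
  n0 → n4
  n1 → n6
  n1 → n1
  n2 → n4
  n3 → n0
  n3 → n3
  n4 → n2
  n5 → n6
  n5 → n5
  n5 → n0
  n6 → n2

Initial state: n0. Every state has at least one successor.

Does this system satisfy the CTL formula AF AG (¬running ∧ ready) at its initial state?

States satisfying AG (¬running ∧ ready): ∅.
States satisfying AF AG (¬running ∧ ready): ∅.
There is a path from n0 along which AG (¬running ∧ ready) never holds.
n0 ∉ Sat(AF AG (¬running ∧ ready)).

Violated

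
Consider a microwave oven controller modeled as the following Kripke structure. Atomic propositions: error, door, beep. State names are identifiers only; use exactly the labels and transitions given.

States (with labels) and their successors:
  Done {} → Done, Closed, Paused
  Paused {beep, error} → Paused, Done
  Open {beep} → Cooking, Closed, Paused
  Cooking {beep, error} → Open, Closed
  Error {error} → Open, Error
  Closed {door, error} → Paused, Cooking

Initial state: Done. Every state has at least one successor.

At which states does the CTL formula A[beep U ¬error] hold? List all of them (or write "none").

{Done, Open}

States satisfying beep: {Paused, Open, Cooking}.
States satisfying ¬error: {Done, Open}.
States satisfying A[beep U ¬error]: {Done, Open}.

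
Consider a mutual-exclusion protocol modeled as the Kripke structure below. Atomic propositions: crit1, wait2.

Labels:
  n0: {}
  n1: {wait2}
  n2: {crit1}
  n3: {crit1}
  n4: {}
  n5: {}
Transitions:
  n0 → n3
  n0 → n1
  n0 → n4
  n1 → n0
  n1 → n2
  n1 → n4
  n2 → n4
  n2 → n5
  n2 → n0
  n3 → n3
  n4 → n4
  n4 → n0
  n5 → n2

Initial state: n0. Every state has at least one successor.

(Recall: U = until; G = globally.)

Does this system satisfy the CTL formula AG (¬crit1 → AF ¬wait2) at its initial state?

Satisfied

States satisfying ¬crit1 → AF ¬wait2: {n0, n1, n2, n3, n4, n5}.
States satisfying AG (¬crit1 → AF ¬wait2): {n0, n1, n2, n3, n4, n5}.
Every state reachable from n0 satisfies ¬crit1 → AF ¬wait2.
n0 ∈ Sat(AG (¬crit1 → AF ¬wait2)).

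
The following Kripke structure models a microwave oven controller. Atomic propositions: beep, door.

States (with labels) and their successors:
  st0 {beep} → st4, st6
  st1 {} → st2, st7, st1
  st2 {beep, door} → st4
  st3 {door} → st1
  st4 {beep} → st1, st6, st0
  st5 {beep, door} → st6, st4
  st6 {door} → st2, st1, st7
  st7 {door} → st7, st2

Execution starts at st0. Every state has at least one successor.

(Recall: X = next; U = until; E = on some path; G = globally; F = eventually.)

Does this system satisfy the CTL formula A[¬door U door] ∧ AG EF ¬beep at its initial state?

States satisfying ¬door: {st0, st1, st4}.
States satisfying door: {st2, st3, st5, st6, st7}.
States satisfying A[¬door U door]: {st2, st3, st5, st6, st7}.
States satisfying EF ¬beep: {st0, st1, st2, st3, st4, st5, st6, st7}.
States satisfying AG EF ¬beep: {st0, st1, st2, st3, st4, st5, st6, st7}.
States satisfying A[¬door U door] ∧ AG EF ¬beep: {st2, st3, st5, st6, st7}.
st0 ∉ Sat(A[¬door U door] ∧ AG EF ¬beep).

Violated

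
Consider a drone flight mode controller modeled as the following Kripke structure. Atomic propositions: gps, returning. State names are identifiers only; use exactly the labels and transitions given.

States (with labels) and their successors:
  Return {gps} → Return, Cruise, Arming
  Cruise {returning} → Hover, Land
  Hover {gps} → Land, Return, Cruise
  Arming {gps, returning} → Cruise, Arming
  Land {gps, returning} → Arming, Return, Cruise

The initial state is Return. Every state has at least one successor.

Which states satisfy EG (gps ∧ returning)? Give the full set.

States satisfying gps ∧ returning: {Arming, Land}.
States satisfying EG (gps ∧ returning): {Arming, Land}.

{Arming, Land}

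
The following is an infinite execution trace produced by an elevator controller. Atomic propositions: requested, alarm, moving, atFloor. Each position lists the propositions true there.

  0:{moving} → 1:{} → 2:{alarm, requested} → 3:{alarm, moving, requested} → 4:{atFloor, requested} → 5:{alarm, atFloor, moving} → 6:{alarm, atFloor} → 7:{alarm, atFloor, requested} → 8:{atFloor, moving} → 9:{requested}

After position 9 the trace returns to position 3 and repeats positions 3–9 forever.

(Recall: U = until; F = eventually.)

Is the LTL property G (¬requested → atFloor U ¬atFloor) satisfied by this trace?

Yes

¬requested → atFloor U ¬atFloor holds at every position 0..9, and those are all positions ever visited, so G (¬requested → atFloor U ¬atFloor) holds.
Positions where ¬requested holds: 0, 1, 5, 6, 8.
Check atFloor U ¬atFloor at each: 0→ok, 1→ok, 5→ok, 6→ok, 8→ok.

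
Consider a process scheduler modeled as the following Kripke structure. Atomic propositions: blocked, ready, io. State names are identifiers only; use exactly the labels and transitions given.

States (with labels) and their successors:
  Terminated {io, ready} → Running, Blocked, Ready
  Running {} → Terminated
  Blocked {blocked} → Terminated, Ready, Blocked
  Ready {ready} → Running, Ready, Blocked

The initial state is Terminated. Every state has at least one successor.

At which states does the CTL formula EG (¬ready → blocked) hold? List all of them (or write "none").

States satisfying ¬ready → blocked: {Terminated, Blocked, Ready}.
States satisfying EG (¬ready → blocked): {Terminated, Blocked, Ready}.

{Terminated, Blocked, Ready}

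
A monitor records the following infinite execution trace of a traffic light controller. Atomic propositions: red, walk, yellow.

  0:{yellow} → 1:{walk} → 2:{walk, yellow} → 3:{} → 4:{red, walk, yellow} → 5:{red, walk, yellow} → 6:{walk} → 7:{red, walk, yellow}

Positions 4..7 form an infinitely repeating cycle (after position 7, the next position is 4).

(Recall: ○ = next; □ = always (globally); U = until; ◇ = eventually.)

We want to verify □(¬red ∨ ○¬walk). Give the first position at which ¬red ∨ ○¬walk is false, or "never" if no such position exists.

4

Check ¬red ∨ ○¬walk at each position in order: 0 ✓, 1 ✓, 2 ✓, 3 ✓.
At position 4 the labels are {red, walk, yellow} and the next position 5 has {red, walk, yellow}, so ¬red ∨ ○¬walk is false there. This is the first violation.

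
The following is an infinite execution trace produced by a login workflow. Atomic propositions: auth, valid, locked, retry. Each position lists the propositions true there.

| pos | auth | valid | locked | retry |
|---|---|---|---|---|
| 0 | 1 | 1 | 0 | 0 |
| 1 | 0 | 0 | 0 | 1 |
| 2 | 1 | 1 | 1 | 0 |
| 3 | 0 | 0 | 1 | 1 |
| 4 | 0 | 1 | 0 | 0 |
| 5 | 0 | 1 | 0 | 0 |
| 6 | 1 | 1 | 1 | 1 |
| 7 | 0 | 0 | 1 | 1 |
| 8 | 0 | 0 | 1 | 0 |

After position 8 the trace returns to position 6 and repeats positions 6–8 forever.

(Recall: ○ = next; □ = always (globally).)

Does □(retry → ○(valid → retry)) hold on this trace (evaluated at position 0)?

Does not hold

retry → ○(valid → retry) must hold at every position from 0 onward. It fails at position 1, so □(retry → ○(valid → retry)) is false.
Positions where retry holds: 1, 3, 6, 7.
Check ○(valid → retry) at each: 1→fails, 3→fails, 6→ok, 7→ok.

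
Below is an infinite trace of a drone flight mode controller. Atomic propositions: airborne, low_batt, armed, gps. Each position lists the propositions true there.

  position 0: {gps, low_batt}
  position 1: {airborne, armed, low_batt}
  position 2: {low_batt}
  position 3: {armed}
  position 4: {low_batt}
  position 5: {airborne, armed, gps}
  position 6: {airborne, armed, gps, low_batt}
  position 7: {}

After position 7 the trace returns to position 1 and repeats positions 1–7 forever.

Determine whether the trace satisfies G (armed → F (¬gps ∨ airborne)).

Satisfied

armed → F (¬gps ∨ airborne) holds at every position 0..7, and those are all positions ever visited, so G (armed → F (¬gps ∨ airborne)) holds.
Positions where armed holds: 1, 3, 5, 6.
Check F (¬gps ∨ airborne) at each: 1→ok, 3→ok, 5→ok, 6→ok.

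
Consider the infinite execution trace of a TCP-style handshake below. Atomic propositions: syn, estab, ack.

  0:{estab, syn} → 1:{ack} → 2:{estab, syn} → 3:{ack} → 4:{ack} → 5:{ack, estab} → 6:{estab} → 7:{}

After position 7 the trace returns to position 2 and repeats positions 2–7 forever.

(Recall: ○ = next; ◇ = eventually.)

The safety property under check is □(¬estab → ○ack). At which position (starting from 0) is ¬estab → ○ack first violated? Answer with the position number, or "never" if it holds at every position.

Check ¬estab → ○ack at each position in order: 0 ✓.
At position 1 the labels are {ack} and the next position 2 has {estab, syn}, so ¬estab → ○ack is false there. This is the first violation.

1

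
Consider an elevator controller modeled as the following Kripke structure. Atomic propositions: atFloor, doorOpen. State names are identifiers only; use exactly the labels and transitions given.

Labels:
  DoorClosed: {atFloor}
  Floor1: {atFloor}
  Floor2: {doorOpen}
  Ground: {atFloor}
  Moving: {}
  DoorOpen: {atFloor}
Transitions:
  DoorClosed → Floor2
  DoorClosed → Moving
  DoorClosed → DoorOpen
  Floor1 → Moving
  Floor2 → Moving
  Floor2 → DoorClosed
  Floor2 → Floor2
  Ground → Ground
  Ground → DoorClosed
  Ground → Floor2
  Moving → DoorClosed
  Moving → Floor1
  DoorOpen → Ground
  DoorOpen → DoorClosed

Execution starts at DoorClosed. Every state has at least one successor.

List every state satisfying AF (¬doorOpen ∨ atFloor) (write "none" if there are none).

{DoorClosed, Floor1, Ground, Moving, DoorOpen}

States satisfying ¬doorOpen ∨ atFloor: {DoorClosed, Floor1, Ground, Moving, DoorOpen}.
States satisfying AF (¬doorOpen ∨ atFloor): {DoorClosed, Floor1, Ground, Moving, DoorOpen}.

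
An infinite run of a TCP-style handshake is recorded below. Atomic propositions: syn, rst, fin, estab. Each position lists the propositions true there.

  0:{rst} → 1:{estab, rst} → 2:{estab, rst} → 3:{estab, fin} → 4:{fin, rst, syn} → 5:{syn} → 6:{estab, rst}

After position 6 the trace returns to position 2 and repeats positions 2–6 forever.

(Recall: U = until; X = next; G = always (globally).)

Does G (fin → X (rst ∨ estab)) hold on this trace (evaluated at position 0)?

fin → X (rst ∨ estab) must hold at every position from 0 onward. It fails at position 4, so G (fin → X (rst ∨ estab)) is false.
Positions where fin holds: 3, 4.
Check X (rst ∨ estab) at each: 3→ok, 4→fails.

Does not hold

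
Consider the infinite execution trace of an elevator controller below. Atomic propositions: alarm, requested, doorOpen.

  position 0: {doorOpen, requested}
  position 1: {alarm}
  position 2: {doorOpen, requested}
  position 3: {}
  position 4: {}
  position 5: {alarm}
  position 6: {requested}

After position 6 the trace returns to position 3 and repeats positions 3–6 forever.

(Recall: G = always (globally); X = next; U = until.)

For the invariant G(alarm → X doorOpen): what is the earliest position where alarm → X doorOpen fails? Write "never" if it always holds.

5

Check alarm → X doorOpen at each position in order: 0 ✓, 1 ✓, 2 ✓, 3 ✓, 4 ✓.
At position 5 the labels are {alarm} and the next position 6 has {requested}, so alarm → X doorOpen is false there. This is the first violation.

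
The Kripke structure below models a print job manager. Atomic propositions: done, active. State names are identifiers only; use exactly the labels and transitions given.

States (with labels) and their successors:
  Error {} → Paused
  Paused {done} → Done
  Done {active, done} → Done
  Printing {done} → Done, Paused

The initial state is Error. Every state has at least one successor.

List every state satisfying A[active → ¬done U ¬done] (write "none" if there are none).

States satisfying active → ¬done: {Error, Paused, Printing}.
States satisfying ¬done: {Error}.
States satisfying A[active → ¬done U ¬done]: {Error}.

{Error}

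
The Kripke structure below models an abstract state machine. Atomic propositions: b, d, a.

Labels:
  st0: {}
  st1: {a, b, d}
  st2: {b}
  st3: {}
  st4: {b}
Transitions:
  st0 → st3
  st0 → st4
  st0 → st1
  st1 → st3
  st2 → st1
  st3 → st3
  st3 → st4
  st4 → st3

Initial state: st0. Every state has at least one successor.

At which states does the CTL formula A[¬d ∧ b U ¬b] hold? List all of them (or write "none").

{st0, st3, st4}

States satisfying ¬d ∧ b: {st2, st4}.
States satisfying ¬b: {st0, st3}.
States satisfying A[¬d ∧ b U ¬b]: {st0, st3, st4}.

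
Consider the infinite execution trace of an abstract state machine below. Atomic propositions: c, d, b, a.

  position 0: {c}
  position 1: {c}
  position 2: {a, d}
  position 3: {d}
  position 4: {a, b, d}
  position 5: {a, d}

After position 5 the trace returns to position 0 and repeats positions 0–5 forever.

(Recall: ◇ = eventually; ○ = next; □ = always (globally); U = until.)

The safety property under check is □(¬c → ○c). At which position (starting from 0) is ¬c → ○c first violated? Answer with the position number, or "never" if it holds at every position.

2

Check ¬c → ○c at each position in order: 0 ✓, 1 ✓.
At position 2 the labels are {a, d} and the next position 3 has {d}, so ¬c → ○c is false there. This is the first violation.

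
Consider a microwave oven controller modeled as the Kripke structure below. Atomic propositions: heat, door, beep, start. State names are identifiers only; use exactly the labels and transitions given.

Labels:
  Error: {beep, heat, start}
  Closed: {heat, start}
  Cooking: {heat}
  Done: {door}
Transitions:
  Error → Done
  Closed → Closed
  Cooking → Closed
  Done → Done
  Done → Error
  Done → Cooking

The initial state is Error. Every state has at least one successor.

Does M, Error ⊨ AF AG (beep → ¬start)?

Does not hold

States satisfying AG (beep → ¬start): {Closed, Cooking}.
States satisfying AF AG (beep → ¬start): {Closed, Cooking}.
There is a path from Error along which AG (beep → ¬start) never holds.
Error ∉ Sat(AF AG (beep → ¬start)).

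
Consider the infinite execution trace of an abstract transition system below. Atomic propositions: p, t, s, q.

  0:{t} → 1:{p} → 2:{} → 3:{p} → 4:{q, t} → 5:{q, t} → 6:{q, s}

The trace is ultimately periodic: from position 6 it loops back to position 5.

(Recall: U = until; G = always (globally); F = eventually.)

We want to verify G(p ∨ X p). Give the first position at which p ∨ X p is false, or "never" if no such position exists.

Check p ∨ X p at each position in order: 0 ✓, 1 ✓, 2 ✓, 3 ✓.
At position 4 the labels are {q, t} and the next position 5 has {q, t}, so p ∨ X p is false there. This is the first violation.

4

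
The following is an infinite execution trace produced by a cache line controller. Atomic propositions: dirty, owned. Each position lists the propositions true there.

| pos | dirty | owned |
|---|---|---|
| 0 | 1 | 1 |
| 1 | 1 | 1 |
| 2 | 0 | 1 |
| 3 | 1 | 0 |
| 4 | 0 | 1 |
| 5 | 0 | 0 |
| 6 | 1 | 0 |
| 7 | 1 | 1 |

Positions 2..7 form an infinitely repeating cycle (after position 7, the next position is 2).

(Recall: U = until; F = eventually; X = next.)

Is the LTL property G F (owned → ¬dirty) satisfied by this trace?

Holds

F (owned → ¬dirty) holds at every position 0..7, and those are all positions ever visited, so G F (owned → ¬dirty) holds.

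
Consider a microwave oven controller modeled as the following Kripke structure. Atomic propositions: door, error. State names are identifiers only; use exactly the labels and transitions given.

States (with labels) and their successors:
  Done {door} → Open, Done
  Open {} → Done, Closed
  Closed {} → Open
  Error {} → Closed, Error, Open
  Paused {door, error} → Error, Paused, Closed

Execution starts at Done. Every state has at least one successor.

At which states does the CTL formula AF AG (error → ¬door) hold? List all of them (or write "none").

{Done, Open, Closed, Error}

States satisfying AG (error → ¬door): {Done, Open, Closed, Error}.
States satisfying AF AG (error → ¬door): {Done, Open, Closed, Error}.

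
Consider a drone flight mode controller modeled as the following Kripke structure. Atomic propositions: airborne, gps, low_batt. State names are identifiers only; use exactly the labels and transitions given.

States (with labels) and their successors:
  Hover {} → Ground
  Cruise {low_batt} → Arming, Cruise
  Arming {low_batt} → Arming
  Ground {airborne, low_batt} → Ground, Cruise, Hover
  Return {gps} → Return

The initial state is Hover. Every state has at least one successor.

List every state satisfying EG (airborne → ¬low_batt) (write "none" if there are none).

States satisfying airborne → ¬low_batt: {Hover, Cruise, Arming, Return}.
States satisfying EG (airborne → ¬low_batt): {Cruise, Arming, Return}.

{Cruise, Arming, Return}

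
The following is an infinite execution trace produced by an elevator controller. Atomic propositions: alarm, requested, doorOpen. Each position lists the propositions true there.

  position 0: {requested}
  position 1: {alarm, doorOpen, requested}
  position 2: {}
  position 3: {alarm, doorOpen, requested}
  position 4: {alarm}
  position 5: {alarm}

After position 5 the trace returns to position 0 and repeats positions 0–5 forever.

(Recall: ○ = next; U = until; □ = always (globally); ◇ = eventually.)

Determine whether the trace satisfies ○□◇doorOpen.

The position after 0 is 1; □◇doorOpen is true there.

Yes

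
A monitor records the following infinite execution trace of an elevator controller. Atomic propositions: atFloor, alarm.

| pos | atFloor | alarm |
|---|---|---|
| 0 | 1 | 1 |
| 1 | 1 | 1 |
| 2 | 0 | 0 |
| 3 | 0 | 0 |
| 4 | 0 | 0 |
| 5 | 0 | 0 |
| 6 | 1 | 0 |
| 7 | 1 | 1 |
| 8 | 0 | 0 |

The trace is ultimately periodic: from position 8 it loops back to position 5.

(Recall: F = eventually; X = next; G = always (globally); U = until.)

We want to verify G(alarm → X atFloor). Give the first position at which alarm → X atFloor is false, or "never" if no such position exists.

Check alarm → X atFloor at each position in order: 0 ✓.
At position 1 the labels are {alarm, atFloor} and the next position 2 has {}, so alarm → X atFloor is false there. This is the first violation.

1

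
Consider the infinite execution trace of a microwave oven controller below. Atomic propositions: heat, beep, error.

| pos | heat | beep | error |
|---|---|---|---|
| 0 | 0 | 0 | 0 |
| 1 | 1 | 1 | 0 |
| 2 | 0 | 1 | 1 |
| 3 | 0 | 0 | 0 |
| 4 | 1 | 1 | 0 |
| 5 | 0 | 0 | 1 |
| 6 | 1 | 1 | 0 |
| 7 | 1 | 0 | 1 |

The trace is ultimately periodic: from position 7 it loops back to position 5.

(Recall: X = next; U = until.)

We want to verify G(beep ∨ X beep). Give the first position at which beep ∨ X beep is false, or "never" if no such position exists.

7

Check beep ∨ X beep at each position in order: 0 ✓, 1 ✓, 2 ✓, 3 ✓, 4 ✓, 5 ✓, 6 ✓.
At position 7 the labels are {error, heat} and the next position 5 has {error}, so beep ∨ X beep is false there. This is the first violation.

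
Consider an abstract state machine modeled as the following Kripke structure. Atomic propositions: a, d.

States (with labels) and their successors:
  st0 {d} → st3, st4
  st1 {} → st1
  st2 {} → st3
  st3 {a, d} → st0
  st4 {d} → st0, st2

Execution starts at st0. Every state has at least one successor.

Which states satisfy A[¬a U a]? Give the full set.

{st2, st3}

States satisfying ¬a: {st0, st1, st2, st4}.
States satisfying a: {st3}.
States satisfying A[¬a U a]: {st2, st3}.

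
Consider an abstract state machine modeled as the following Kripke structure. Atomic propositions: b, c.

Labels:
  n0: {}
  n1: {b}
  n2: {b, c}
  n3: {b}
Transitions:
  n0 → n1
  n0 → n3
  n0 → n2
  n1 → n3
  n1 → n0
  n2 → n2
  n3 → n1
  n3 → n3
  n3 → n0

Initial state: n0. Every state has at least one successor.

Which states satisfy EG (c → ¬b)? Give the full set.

States satisfying c → ¬b: {n0, n1, n3}.
States satisfying EG (c → ¬b): {n0, n1, n3}.

{n0, n1, n3}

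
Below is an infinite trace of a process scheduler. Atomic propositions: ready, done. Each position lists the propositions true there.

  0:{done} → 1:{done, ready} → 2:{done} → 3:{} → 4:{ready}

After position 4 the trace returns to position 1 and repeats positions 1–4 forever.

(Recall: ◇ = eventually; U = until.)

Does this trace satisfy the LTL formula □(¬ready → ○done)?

¬ready → ○done must hold at every position from 0 onward. It fails at position 2, so □(¬ready → ○done) is false.
Positions where ¬ready holds: 0, 2, 3.
Check ○done at each: 0→ok, 2→fails, 3→fails.

Does not hold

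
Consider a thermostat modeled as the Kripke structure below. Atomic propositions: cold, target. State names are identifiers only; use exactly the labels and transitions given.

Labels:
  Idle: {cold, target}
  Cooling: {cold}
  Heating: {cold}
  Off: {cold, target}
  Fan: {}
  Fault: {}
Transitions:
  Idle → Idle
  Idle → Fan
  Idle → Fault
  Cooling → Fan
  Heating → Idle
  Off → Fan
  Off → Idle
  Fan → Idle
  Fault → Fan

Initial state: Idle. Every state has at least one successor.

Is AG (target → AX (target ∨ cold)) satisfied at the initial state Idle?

States satisfying target → AX (target ∨ cold): {Cooling, Heating, Fan, Fault}.
States satisfying AG (target → AX (target ∨ cold)): ∅.
Idle is reachable from Idle and violates target → AX (target ∨ cold), so AG fails at Idle.
Idle ∉ Sat(AG (target → AX (target ∨ cold))).

Violated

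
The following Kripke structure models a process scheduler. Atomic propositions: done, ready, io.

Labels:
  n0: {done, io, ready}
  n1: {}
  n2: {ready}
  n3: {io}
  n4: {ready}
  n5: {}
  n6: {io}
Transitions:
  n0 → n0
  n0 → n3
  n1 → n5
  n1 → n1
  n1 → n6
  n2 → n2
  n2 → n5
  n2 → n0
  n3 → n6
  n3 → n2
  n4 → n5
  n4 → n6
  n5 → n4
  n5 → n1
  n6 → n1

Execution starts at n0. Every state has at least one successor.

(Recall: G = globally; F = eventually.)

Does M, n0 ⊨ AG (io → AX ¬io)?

States satisfying io → AX ¬io: {n1, n2, n4, n5, n6}.
States satisfying AG (io → AX ¬io): {n1, n4, n5, n6}.
n0 is reachable from n0 and violates io → AX ¬io, so AG fails at n0.
n0 ∉ Sat(AG (io → AX ¬io)).

Violated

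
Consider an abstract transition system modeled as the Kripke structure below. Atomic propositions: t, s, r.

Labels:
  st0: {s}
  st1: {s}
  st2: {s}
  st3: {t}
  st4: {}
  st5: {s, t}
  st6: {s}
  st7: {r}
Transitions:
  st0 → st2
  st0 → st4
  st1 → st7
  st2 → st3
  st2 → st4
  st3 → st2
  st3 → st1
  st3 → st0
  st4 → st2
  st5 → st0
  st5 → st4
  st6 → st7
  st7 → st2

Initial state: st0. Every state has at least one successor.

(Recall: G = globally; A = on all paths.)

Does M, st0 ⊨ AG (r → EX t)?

States satisfying r → EX t: {st0, st1, st2, st3, st4, st5, st6}.
States satisfying AG (r → EX t): ∅.
st7 is reachable from st0 and violates r → EX t, so AG fails at st0.
st0 ∉ Sat(AG (r → EX t)).

Violated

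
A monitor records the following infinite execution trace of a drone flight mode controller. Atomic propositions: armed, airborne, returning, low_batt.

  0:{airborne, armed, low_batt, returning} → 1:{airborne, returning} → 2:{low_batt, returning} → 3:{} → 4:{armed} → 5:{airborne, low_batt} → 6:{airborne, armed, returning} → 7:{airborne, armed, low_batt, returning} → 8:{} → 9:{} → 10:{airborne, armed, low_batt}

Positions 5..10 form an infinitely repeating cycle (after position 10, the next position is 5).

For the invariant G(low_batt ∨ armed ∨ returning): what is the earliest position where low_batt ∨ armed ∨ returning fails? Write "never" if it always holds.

Check low_batt ∨ armed ∨ returning at each position in order: 0 ✓, 1 ✓, 2 ✓.
At position 3 the labels are {}, so low_batt ∨ armed ∨ returning is false there. This is the first violation.

3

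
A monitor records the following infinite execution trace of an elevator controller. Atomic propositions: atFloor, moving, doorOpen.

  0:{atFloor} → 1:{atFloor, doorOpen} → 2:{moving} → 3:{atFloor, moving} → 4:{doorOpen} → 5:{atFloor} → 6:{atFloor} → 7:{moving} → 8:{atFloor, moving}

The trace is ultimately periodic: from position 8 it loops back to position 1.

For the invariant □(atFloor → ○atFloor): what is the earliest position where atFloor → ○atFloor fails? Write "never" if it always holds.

1

Check atFloor → ○atFloor at each position in order: 0 ✓.
At position 1 the labels are {atFloor, doorOpen} and the next position 2 has {moving}, so atFloor → ○atFloor is false there. This is the first violation.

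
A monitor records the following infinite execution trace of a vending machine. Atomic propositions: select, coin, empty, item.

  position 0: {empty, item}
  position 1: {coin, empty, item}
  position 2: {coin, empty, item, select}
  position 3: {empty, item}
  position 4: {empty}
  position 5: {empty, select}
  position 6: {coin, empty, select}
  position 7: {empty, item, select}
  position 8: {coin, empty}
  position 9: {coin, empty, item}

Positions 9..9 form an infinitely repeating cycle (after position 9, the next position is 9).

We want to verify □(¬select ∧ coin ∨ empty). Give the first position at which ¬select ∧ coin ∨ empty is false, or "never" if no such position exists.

never

¬select ∧ coin ∨ empty holds at every position 0..9, and those are all the positions the trace ever visits, so the invariant □(¬select ∧ coin ∨ empty) is never violated.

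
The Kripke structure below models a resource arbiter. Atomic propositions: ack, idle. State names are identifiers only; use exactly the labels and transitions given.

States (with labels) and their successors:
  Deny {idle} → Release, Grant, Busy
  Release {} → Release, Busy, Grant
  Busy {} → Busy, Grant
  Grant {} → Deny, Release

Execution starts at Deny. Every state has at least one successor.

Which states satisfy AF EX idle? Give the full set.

States satisfying EX idle: {Grant}.
States satisfying AF EX idle: {Grant}.

{Grant}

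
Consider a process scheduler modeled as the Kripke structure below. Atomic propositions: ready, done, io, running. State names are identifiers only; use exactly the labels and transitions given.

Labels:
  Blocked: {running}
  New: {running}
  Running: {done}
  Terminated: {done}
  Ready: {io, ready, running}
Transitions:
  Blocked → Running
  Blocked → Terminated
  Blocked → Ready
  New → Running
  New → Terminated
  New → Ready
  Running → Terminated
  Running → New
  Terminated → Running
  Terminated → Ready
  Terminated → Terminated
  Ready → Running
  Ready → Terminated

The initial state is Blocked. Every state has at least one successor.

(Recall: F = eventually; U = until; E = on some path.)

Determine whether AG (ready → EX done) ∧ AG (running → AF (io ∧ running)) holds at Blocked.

States satisfying ready → EX done: {Blocked, New, Running, Terminated, Ready}.
States satisfying AG (ready → EX done): {Blocked, New, Running, Terminated, Ready}.
States satisfying running → AF (io ∧ running): {Running, Terminated, Ready}.
States satisfying AG (running → AF (io ∧ running)): ∅.
States satisfying AG (ready → EX done) ∧ AG (running → AF (io ∧ running)): ∅.
Blocked ∉ Sat(AG (ready → EX done) ∧ AG (running → AF (io ∧ running))).

Does not hold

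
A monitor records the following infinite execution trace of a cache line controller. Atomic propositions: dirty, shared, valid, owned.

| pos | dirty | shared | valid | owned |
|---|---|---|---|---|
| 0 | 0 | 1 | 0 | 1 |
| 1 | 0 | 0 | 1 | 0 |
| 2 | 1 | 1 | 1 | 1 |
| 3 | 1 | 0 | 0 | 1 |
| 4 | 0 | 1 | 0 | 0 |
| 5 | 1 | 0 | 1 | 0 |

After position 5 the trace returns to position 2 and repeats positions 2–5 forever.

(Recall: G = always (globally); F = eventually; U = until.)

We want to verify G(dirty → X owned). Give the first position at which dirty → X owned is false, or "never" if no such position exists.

3

Check dirty → X owned at each position in order: 0 ✓, 1 ✓, 2 ✓.
At position 3 the labels are {dirty, owned} and the next position 4 has {shared}, so dirty → X owned is false there. This is the first violation.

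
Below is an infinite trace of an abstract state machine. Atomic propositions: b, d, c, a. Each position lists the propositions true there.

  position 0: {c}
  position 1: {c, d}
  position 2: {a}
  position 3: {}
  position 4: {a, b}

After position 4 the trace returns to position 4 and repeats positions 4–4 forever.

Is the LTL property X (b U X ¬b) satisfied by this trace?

The position after 0 is 1; b U X ¬b is true there.

Satisfied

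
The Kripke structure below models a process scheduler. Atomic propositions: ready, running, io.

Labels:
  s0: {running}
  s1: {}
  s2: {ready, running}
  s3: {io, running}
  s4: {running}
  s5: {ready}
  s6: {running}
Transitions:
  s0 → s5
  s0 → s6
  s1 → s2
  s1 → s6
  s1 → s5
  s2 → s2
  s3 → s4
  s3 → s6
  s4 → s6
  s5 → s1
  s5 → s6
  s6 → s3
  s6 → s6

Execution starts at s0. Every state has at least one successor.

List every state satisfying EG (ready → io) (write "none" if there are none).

{s0, s1, s3, s4, s6}

States satisfying ready → io: {s0, s1, s3, s4, s6}.
States satisfying EG (ready → io): {s0, s1, s3, s4, s6}.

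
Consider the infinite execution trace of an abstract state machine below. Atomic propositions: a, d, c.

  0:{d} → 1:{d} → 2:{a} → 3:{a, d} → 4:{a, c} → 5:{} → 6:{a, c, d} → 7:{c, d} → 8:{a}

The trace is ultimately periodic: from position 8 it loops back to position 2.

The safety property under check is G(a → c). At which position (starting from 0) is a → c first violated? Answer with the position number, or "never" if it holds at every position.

2

Check a → c at each position in order: 0 ✓, 1 ✓.
At position 2 the labels are {a}, so a → c is false there. This is the first violation.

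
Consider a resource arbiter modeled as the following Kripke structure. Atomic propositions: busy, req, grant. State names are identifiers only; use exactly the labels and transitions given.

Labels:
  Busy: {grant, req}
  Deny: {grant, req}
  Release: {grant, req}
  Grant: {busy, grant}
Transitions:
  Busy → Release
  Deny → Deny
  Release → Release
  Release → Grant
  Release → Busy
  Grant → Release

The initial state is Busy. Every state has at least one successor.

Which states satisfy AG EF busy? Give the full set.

{Busy, Release, Grant}

States satisfying EF busy: {Busy, Release, Grant}.
States satisfying AG EF busy: {Busy, Release, Grant}.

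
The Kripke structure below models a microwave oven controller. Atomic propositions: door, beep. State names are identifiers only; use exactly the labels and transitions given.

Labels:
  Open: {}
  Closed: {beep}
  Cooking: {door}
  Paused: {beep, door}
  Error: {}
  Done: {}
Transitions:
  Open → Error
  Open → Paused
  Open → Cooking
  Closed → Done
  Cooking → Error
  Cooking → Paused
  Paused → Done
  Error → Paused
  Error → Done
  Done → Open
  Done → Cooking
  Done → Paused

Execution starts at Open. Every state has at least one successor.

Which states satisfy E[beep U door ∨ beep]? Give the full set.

States satisfying beep: {Closed, Paused}.
States satisfying door ∨ beep: {Closed, Cooking, Paused}.
States satisfying E[beep U door ∨ beep]: {Closed, Cooking, Paused}.

{Closed, Cooking, Paused}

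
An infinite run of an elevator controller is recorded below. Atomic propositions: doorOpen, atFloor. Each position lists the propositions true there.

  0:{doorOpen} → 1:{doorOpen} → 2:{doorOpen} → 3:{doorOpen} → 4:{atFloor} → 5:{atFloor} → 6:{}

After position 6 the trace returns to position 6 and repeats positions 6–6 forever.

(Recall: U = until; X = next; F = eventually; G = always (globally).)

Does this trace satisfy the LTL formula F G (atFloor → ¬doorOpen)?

G (atFloor → ¬doorOpen) holds at position 0, which is reachable from 0, so F G (atFloor → ¬doorOpen) holds.

Yes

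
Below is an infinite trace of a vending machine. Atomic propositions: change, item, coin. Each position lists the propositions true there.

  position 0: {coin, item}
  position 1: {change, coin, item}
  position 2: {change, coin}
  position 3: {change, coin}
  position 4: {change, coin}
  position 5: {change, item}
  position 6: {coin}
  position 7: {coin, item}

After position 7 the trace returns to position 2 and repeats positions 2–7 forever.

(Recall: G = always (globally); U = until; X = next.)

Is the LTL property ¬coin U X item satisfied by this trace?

Walking from position 0: X item first holds at position 0, and ¬coin holds at every earlier position along the way, so ¬coin U X item holds.

Yes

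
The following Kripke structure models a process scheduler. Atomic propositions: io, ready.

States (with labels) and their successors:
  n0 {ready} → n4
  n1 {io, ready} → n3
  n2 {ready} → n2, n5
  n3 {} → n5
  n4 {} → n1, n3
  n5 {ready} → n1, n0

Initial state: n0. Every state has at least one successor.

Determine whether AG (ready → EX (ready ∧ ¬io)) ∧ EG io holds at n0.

States satisfying ready → EX (ready ∧ ¬io): {n2, n3, n4, n5}.
States satisfying AG (ready → EX (ready ∧ ¬io)): ∅.
States satisfying io: {n1}.
States satisfying EG io: ∅.
States satisfying AG (ready → EX (ready ∧ ¬io)) ∧ EG io: ∅.
n0 ∉ Sat(AG (ready → EX (ready ∧ ¬io)) ∧ EG io).

Violated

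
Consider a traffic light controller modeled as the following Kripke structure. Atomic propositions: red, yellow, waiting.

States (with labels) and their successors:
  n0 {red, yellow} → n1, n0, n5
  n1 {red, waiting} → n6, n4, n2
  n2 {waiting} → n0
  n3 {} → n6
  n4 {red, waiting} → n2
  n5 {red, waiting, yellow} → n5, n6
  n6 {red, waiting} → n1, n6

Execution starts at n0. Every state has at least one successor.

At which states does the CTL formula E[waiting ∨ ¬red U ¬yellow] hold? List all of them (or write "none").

{n1, n2, n3, n4, n5, n6}

States satisfying waiting ∨ ¬red: {n1, n2, n3, n4, n5, n6}.
States satisfying ¬yellow: {n1, n2, n3, n4, n6}.
States satisfying E[waiting ∨ ¬red U ¬yellow]: {n1, n2, n3, n4, n5, n6}.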